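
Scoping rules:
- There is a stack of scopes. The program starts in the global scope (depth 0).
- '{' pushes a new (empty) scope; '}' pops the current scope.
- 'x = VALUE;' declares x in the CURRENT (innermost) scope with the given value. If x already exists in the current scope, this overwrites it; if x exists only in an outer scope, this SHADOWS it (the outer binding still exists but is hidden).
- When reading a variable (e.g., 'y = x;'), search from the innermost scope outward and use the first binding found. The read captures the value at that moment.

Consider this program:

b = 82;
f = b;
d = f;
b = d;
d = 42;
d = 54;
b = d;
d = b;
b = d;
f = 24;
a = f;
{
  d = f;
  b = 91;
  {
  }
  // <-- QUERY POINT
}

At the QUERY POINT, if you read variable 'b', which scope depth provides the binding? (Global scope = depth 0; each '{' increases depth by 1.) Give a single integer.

Answer: 1

Derivation:
Step 1: declare b=82 at depth 0
Step 2: declare f=(read b)=82 at depth 0
Step 3: declare d=(read f)=82 at depth 0
Step 4: declare b=(read d)=82 at depth 0
Step 5: declare d=42 at depth 0
Step 6: declare d=54 at depth 0
Step 7: declare b=(read d)=54 at depth 0
Step 8: declare d=(read b)=54 at depth 0
Step 9: declare b=(read d)=54 at depth 0
Step 10: declare f=24 at depth 0
Step 11: declare a=(read f)=24 at depth 0
Step 12: enter scope (depth=1)
Step 13: declare d=(read f)=24 at depth 1
Step 14: declare b=91 at depth 1
Step 15: enter scope (depth=2)
Step 16: exit scope (depth=1)
Visible at query point: a=24 b=91 d=24 f=24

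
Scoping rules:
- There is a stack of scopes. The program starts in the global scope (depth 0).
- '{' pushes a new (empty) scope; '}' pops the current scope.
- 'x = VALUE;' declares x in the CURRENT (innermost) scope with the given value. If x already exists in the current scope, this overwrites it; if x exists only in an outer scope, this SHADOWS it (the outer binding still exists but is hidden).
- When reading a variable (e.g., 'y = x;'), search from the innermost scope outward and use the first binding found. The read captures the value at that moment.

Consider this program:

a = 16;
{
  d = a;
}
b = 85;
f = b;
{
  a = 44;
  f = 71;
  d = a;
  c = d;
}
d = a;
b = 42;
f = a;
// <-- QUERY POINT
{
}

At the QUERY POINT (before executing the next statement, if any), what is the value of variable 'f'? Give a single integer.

Answer: 16

Derivation:
Step 1: declare a=16 at depth 0
Step 2: enter scope (depth=1)
Step 3: declare d=(read a)=16 at depth 1
Step 4: exit scope (depth=0)
Step 5: declare b=85 at depth 0
Step 6: declare f=(read b)=85 at depth 0
Step 7: enter scope (depth=1)
Step 8: declare a=44 at depth 1
Step 9: declare f=71 at depth 1
Step 10: declare d=(read a)=44 at depth 1
Step 11: declare c=(read d)=44 at depth 1
Step 12: exit scope (depth=0)
Step 13: declare d=(read a)=16 at depth 0
Step 14: declare b=42 at depth 0
Step 15: declare f=(read a)=16 at depth 0
Visible at query point: a=16 b=42 d=16 f=16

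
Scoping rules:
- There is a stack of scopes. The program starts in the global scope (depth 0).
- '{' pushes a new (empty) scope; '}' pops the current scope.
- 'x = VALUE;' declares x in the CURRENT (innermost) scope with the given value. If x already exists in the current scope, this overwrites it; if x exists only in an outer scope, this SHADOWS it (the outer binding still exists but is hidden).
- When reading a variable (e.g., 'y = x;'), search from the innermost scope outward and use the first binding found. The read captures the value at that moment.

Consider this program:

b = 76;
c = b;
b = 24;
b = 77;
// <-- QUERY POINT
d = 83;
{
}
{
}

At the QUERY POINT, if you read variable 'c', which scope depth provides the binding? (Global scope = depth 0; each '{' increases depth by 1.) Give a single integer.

Step 1: declare b=76 at depth 0
Step 2: declare c=(read b)=76 at depth 0
Step 3: declare b=24 at depth 0
Step 4: declare b=77 at depth 0
Visible at query point: b=77 c=76

Answer: 0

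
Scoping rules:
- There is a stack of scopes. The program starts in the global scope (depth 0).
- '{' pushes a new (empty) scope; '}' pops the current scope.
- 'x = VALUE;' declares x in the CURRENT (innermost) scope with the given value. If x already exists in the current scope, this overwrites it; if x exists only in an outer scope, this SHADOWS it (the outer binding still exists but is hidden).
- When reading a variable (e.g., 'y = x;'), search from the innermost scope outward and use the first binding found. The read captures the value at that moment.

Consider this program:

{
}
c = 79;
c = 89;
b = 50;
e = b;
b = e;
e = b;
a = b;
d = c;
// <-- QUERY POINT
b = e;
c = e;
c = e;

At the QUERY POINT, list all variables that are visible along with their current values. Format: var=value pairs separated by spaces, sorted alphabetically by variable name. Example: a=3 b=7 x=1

Answer: a=50 b=50 c=89 d=89 e=50

Derivation:
Step 1: enter scope (depth=1)
Step 2: exit scope (depth=0)
Step 3: declare c=79 at depth 0
Step 4: declare c=89 at depth 0
Step 5: declare b=50 at depth 0
Step 6: declare e=(read b)=50 at depth 0
Step 7: declare b=(read e)=50 at depth 0
Step 8: declare e=(read b)=50 at depth 0
Step 9: declare a=(read b)=50 at depth 0
Step 10: declare d=(read c)=89 at depth 0
Visible at query point: a=50 b=50 c=89 d=89 e=50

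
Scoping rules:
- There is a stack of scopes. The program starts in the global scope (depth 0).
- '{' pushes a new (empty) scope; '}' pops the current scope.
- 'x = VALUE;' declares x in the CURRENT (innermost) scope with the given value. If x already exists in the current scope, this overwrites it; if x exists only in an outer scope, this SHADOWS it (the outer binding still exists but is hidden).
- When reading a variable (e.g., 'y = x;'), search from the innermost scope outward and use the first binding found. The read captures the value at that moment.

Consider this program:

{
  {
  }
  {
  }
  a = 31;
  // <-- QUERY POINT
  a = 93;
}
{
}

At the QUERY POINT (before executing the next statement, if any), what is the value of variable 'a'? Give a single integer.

Step 1: enter scope (depth=1)
Step 2: enter scope (depth=2)
Step 3: exit scope (depth=1)
Step 4: enter scope (depth=2)
Step 5: exit scope (depth=1)
Step 6: declare a=31 at depth 1
Visible at query point: a=31

Answer: 31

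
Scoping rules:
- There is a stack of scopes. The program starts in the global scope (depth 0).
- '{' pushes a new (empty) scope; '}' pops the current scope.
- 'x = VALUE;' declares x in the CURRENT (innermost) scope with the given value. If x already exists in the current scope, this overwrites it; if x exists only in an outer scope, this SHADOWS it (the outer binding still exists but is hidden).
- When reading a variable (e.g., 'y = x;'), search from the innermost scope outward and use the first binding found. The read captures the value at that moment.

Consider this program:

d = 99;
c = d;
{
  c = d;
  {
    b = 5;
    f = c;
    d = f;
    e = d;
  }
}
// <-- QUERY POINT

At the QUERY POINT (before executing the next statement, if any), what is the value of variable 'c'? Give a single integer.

Answer: 99

Derivation:
Step 1: declare d=99 at depth 0
Step 2: declare c=(read d)=99 at depth 0
Step 3: enter scope (depth=1)
Step 4: declare c=(read d)=99 at depth 1
Step 5: enter scope (depth=2)
Step 6: declare b=5 at depth 2
Step 7: declare f=(read c)=99 at depth 2
Step 8: declare d=(read f)=99 at depth 2
Step 9: declare e=(read d)=99 at depth 2
Step 10: exit scope (depth=1)
Step 11: exit scope (depth=0)
Visible at query point: c=99 d=99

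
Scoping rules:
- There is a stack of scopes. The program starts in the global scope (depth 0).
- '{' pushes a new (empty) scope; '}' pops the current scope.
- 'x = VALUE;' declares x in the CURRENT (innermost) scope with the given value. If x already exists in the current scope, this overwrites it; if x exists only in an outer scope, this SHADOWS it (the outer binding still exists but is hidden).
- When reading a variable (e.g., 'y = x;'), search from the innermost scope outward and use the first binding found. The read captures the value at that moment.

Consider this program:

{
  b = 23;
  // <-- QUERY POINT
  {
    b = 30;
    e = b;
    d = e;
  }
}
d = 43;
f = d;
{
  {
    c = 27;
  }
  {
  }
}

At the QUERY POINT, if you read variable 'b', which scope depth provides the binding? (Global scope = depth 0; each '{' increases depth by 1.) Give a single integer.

Answer: 1

Derivation:
Step 1: enter scope (depth=1)
Step 2: declare b=23 at depth 1
Visible at query point: b=23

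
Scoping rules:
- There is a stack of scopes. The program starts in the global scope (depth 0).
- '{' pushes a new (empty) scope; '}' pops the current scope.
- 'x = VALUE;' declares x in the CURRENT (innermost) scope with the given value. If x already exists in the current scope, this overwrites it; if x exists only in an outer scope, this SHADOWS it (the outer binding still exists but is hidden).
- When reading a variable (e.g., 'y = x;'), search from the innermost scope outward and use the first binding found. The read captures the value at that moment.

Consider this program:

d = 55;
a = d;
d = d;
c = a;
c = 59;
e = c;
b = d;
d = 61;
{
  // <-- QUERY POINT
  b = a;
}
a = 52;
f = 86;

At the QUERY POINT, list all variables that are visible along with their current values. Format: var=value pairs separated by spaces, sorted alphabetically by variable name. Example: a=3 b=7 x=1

Answer: a=55 b=55 c=59 d=61 e=59

Derivation:
Step 1: declare d=55 at depth 0
Step 2: declare a=(read d)=55 at depth 0
Step 3: declare d=(read d)=55 at depth 0
Step 4: declare c=(read a)=55 at depth 0
Step 5: declare c=59 at depth 0
Step 6: declare e=(read c)=59 at depth 0
Step 7: declare b=(read d)=55 at depth 0
Step 8: declare d=61 at depth 0
Step 9: enter scope (depth=1)
Visible at query point: a=55 b=55 c=59 d=61 e=59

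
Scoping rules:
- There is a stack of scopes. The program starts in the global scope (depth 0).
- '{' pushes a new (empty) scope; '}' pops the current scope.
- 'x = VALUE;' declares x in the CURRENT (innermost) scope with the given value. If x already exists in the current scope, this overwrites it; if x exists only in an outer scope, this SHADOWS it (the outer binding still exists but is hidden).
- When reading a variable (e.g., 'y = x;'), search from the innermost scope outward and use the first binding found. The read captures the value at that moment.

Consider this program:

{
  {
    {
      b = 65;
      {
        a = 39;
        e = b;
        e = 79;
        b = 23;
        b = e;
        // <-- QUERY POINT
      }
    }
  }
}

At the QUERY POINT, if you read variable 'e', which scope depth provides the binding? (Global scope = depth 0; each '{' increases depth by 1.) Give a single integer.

Step 1: enter scope (depth=1)
Step 2: enter scope (depth=2)
Step 3: enter scope (depth=3)
Step 4: declare b=65 at depth 3
Step 5: enter scope (depth=4)
Step 6: declare a=39 at depth 4
Step 7: declare e=(read b)=65 at depth 4
Step 8: declare e=79 at depth 4
Step 9: declare b=23 at depth 4
Step 10: declare b=(read e)=79 at depth 4
Visible at query point: a=39 b=79 e=79

Answer: 4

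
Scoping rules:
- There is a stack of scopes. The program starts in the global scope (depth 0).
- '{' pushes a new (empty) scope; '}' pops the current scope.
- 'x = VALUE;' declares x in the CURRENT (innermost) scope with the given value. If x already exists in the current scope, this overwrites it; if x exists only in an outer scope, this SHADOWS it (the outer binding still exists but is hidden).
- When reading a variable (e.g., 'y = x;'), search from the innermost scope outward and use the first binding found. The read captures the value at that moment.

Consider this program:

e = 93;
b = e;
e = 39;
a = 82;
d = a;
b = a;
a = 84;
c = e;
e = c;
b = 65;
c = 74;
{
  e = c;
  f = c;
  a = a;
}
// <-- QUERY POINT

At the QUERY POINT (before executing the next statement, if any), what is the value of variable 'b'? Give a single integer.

Answer: 65

Derivation:
Step 1: declare e=93 at depth 0
Step 2: declare b=(read e)=93 at depth 0
Step 3: declare e=39 at depth 0
Step 4: declare a=82 at depth 0
Step 5: declare d=(read a)=82 at depth 0
Step 6: declare b=(read a)=82 at depth 0
Step 7: declare a=84 at depth 0
Step 8: declare c=(read e)=39 at depth 0
Step 9: declare e=(read c)=39 at depth 0
Step 10: declare b=65 at depth 0
Step 11: declare c=74 at depth 0
Step 12: enter scope (depth=1)
Step 13: declare e=(read c)=74 at depth 1
Step 14: declare f=(read c)=74 at depth 1
Step 15: declare a=(read a)=84 at depth 1
Step 16: exit scope (depth=0)
Visible at query point: a=84 b=65 c=74 d=82 e=39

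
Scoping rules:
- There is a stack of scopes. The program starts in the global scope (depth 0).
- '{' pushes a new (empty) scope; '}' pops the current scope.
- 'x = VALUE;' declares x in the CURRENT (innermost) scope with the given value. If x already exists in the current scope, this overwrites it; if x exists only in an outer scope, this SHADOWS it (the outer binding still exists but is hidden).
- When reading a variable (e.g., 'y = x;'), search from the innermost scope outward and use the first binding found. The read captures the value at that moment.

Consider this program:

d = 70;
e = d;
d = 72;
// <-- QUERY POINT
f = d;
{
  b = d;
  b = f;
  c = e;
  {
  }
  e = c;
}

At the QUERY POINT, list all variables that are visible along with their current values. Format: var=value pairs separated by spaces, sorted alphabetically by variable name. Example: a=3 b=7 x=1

Answer: d=72 e=70

Derivation:
Step 1: declare d=70 at depth 0
Step 2: declare e=(read d)=70 at depth 0
Step 3: declare d=72 at depth 0
Visible at query point: d=72 e=70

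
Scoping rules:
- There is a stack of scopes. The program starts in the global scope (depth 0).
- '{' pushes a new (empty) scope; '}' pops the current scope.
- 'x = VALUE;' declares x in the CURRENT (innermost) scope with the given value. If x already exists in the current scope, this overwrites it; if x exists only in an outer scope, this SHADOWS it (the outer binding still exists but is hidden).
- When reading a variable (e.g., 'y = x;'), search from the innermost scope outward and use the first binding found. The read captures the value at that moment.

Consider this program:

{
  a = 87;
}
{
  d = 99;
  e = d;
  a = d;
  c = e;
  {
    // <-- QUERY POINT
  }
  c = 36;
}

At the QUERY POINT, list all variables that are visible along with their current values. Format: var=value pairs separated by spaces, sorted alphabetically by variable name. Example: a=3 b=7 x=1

Answer: a=99 c=99 d=99 e=99

Derivation:
Step 1: enter scope (depth=1)
Step 2: declare a=87 at depth 1
Step 3: exit scope (depth=0)
Step 4: enter scope (depth=1)
Step 5: declare d=99 at depth 1
Step 6: declare e=(read d)=99 at depth 1
Step 7: declare a=(read d)=99 at depth 1
Step 8: declare c=(read e)=99 at depth 1
Step 9: enter scope (depth=2)
Visible at query point: a=99 c=99 d=99 e=99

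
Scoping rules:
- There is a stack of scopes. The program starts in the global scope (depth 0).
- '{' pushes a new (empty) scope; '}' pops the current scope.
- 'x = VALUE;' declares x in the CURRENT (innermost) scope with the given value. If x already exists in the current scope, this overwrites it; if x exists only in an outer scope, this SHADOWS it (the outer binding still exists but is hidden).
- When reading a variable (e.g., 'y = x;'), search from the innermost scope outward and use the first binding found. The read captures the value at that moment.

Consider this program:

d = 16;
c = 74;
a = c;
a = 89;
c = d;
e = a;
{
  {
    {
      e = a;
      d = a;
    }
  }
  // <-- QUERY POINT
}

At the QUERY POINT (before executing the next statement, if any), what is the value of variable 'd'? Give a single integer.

Answer: 16

Derivation:
Step 1: declare d=16 at depth 0
Step 2: declare c=74 at depth 0
Step 3: declare a=(read c)=74 at depth 0
Step 4: declare a=89 at depth 0
Step 5: declare c=(read d)=16 at depth 0
Step 6: declare e=(read a)=89 at depth 0
Step 7: enter scope (depth=1)
Step 8: enter scope (depth=2)
Step 9: enter scope (depth=3)
Step 10: declare e=(read a)=89 at depth 3
Step 11: declare d=(read a)=89 at depth 3
Step 12: exit scope (depth=2)
Step 13: exit scope (depth=1)
Visible at query point: a=89 c=16 d=16 e=89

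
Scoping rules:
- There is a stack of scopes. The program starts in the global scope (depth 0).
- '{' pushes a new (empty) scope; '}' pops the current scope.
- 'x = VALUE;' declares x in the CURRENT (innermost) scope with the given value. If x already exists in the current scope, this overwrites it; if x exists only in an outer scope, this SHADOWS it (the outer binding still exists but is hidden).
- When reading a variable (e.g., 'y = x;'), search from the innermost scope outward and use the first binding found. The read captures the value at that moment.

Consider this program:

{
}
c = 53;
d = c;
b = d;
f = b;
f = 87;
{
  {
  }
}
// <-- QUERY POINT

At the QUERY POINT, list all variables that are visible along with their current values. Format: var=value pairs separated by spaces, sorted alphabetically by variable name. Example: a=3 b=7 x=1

Step 1: enter scope (depth=1)
Step 2: exit scope (depth=0)
Step 3: declare c=53 at depth 0
Step 4: declare d=(read c)=53 at depth 0
Step 5: declare b=(read d)=53 at depth 0
Step 6: declare f=(read b)=53 at depth 0
Step 7: declare f=87 at depth 0
Step 8: enter scope (depth=1)
Step 9: enter scope (depth=2)
Step 10: exit scope (depth=1)
Step 11: exit scope (depth=0)
Visible at query point: b=53 c=53 d=53 f=87

Answer: b=53 c=53 d=53 f=87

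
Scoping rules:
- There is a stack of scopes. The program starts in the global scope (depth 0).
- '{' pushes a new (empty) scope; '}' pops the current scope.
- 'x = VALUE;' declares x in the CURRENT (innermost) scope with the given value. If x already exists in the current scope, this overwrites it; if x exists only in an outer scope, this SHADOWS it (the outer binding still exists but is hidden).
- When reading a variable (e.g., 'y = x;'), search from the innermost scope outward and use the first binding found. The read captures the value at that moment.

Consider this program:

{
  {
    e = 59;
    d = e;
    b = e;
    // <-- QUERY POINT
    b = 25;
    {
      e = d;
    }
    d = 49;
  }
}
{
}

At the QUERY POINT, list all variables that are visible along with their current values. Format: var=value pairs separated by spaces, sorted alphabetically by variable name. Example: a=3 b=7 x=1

Step 1: enter scope (depth=1)
Step 2: enter scope (depth=2)
Step 3: declare e=59 at depth 2
Step 4: declare d=(read e)=59 at depth 2
Step 5: declare b=(read e)=59 at depth 2
Visible at query point: b=59 d=59 e=59

Answer: b=59 d=59 e=59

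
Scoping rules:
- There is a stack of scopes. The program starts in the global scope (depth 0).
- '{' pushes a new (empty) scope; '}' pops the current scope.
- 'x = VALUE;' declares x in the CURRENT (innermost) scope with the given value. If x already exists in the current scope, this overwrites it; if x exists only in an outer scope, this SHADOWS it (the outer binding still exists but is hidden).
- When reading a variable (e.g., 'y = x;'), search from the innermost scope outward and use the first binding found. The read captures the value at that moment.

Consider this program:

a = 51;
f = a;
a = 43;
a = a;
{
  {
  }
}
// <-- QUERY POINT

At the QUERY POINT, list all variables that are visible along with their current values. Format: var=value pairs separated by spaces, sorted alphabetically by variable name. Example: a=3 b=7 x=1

Step 1: declare a=51 at depth 0
Step 2: declare f=(read a)=51 at depth 0
Step 3: declare a=43 at depth 0
Step 4: declare a=(read a)=43 at depth 0
Step 5: enter scope (depth=1)
Step 6: enter scope (depth=2)
Step 7: exit scope (depth=1)
Step 8: exit scope (depth=0)
Visible at query point: a=43 f=51

Answer: a=43 f=51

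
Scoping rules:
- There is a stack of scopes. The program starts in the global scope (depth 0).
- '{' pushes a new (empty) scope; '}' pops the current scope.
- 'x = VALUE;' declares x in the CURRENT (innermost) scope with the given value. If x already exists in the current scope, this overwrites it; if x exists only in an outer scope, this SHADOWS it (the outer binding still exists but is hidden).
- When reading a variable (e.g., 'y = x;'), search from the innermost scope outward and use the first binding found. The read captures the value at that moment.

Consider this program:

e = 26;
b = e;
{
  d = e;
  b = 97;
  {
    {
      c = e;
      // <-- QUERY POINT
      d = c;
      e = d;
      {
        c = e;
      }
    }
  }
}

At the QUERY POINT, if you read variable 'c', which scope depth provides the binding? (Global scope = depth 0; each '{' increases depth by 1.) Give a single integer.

Step 1: declare e=26 at depth 0
Step 2: declare b=(read e)=26 at depth 0
Step 3: enter scope (depth=1)
Step 4: declare d=(read e)=26 at depth 1
Step 5: declare b=97 at depth 1
Step 6: enter scope (depth=2)
Step 7: enter scope (depth=3)
Step 8: declare c=(read e)=26 at depth 3
Visible at query point: b=97 c=26 d=26 e=26

Answer: 3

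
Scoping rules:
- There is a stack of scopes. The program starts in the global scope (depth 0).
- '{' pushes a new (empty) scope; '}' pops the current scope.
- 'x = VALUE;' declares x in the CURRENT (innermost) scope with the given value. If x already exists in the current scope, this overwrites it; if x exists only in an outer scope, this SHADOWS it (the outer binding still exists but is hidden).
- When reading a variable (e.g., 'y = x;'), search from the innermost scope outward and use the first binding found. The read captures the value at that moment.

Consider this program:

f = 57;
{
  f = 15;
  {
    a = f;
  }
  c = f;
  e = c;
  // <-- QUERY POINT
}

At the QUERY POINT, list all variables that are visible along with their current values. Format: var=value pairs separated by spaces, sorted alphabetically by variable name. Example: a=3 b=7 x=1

Step 1: declare f=57 at depth 0
Step 2: enter scope (depth=1)
Step 3: declare f=15 at depth 1
Step 4: enter scope (depth=2)
Step 5: declare a=(read f)=15 at depth 2
Step 6: exit scope (depth=1)
Step 7: declare c=(read f)=15 at depth 1
Step 8: declare e=(read c)=15 at depth 1
Visible at query point: c=15 e=15 f=15

Answer: c=15 e=15 f=15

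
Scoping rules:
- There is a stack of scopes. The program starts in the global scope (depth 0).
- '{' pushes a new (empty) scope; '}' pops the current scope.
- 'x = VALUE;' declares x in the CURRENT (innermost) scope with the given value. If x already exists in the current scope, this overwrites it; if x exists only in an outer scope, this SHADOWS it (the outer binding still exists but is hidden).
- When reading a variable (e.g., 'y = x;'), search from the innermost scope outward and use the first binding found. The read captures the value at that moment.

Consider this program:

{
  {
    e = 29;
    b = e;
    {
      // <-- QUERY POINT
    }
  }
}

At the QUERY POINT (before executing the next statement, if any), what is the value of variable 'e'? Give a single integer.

Step 1: enter scope (depth=1)
Step 2: enter scope (depth=2)
Step 3: declare e=29 at depth 2
Step 4: declare b=(read e)=29 at depth 2
Step 5: enter scope (depth=3)
Visible at query point: b=29 e=29

Answer: 29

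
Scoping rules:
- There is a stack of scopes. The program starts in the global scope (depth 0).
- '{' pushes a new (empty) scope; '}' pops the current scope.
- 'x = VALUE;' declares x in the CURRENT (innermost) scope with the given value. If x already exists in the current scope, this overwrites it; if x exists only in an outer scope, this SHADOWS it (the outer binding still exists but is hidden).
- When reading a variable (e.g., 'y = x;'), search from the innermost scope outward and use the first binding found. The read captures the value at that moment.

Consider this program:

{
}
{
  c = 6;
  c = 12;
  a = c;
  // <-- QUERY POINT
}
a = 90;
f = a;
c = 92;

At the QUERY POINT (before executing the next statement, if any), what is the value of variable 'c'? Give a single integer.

Answer: 12

Derivation:
Step 1: enter scope (depth=1)
Step 2: exit scope (depth=0)
Step 3: enter scope (depth=1)
Step 4: declare c=6 at depth 1
Step 5: declare c=12 at depth 1
Step 6: declare a=(read c)=12 at depth 1
Visible at query point: a=12 c=12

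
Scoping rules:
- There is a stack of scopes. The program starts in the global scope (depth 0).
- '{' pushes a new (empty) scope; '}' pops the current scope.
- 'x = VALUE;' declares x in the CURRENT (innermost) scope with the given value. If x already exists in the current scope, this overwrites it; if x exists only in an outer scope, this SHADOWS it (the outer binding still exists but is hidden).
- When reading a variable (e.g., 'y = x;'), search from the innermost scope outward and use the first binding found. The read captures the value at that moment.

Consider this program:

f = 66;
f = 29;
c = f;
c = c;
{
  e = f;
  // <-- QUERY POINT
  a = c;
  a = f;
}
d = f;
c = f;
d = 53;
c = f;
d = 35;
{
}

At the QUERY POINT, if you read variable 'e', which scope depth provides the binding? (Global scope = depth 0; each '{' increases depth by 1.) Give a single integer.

Answer: 1

Derivation:
Step 1: declare f=66 at depth 0
Step 2: declare f=29 at depth 0
Step 3: declare c=(read f)=29 at depth 0
Step 4: declare c=(read c)=29 at depth 0
Step 5: enter scope (depth=1)
Step 6: declare e=(read f)=29 at depth 1
Visible at query point: c=29 e=29 f=29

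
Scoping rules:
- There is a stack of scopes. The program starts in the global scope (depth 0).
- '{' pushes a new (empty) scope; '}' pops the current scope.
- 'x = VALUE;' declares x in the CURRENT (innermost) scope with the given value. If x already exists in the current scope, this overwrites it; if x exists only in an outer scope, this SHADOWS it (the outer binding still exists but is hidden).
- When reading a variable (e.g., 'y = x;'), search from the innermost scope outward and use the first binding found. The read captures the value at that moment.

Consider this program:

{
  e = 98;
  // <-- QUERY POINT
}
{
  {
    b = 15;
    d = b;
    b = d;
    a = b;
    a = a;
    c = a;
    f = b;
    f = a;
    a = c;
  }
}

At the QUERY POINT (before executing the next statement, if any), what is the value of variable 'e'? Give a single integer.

Step 1: enter scope (depth=1)
Step 2: declare e=98 at depth 1
Visible at query point: e=98

Answer: 98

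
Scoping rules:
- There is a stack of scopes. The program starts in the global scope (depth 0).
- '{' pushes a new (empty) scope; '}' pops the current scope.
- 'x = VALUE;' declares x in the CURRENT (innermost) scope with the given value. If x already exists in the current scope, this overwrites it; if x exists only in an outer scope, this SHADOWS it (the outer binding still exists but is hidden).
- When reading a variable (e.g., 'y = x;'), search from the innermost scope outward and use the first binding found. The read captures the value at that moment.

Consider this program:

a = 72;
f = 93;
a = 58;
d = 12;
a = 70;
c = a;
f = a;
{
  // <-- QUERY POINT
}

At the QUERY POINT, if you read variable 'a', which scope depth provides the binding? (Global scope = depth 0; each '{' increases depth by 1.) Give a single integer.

Step 1: declare a=72 at depth 0
Step 2: declare f=93 at depth 0
Step 3: declare a=58 at depth 0
Step 4: declare d=12 at depth 0
Step 5: declare a=70 at depth 0
Step 6: declare c=(read a)=70 at depth 0
Step 7: declare f=(read a)=70 at depth 0
Step 8: enter scope (depth=1)
Visible at query point: a=70 c=70 d=12 f=70

Answer: 0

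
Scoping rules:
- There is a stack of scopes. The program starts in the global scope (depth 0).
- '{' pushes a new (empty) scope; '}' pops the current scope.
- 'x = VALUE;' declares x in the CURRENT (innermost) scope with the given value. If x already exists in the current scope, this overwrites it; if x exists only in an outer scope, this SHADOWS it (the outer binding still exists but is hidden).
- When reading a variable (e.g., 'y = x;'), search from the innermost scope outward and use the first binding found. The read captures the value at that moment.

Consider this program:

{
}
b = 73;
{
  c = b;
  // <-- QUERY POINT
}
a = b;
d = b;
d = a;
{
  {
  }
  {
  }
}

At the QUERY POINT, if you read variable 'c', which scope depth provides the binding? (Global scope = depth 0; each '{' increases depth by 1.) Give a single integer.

Answer: 1

Derivation:
Step 1: enter scope (depth=1)
Step 2: exit scope (depth=0)
Step 3: declare b=73 at depth 0
Step 4: enter scope (depth=1)
Step 5: declare c=(read b)=73 at depth 1
Visible at query point: b=73 c=73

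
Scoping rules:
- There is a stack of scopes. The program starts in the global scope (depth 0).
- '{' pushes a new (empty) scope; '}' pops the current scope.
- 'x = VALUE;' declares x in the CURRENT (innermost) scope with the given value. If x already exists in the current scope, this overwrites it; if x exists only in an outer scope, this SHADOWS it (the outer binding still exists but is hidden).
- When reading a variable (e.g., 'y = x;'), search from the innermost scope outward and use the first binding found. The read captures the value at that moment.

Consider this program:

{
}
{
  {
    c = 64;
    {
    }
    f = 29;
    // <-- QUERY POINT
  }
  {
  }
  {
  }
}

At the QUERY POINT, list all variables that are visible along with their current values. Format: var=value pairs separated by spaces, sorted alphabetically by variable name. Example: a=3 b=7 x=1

Step 1: enter scope (depth=1)
Step 2: exit scope (depth=0)
Step 3: enter scope (depth=1)
Step 4: enter scope (depth=2)
Step 5: declare c=64 at depth 2
Step 6: enter scope (depth=3)
Step 7: exit scope (depth=2)
Step 8: declare f=29 at depth 2
Visible at query point: c=64 f=29

Answer: c=64 f=29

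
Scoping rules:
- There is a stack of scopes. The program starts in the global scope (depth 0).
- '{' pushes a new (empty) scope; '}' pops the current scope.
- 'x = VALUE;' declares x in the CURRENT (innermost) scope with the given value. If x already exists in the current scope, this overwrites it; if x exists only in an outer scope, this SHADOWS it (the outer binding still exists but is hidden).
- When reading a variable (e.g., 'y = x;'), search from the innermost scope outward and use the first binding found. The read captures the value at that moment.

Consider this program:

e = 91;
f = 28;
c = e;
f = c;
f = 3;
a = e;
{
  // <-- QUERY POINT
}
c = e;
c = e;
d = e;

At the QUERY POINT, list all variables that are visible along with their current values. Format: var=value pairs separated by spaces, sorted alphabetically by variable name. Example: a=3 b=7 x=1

Answer: a=91 c=91 e=91 f=3

Derivation:
Step 1: declare e=91 at depth 0
Step 2: declare f=28 at depth 0
Step 3: declare c=(read e)=91 at depth 0
Step 4: declare f=(read c)=91 at depth 0
Step 5: declare f=3 at depth 0
Step 6: declare a=(read e)=91 at depth 0
Step 7: enter scope (depth=1)
Visible at query point: a=91 c=91 e=91 f=3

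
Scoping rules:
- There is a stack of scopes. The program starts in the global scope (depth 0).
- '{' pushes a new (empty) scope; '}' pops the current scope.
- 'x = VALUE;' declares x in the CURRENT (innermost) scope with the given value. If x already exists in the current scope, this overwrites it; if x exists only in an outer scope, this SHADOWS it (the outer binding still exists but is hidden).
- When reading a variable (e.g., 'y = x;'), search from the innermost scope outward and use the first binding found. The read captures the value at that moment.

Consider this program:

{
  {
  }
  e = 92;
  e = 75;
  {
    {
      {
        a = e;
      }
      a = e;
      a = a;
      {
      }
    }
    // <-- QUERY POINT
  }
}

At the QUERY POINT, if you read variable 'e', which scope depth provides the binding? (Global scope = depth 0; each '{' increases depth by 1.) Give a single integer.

Answer: 1

Derivation:
Step 1: enter scope (depth=1)
Step 2: enter scope (depth=2)
Step 3: exit scope (depth=1)
Step 4: declare e=92 at depth 1
Step 5: declare e=75 at depth 1
Step 6: enter scope (depth=2)
Step 7: enter scope (depth=3)
Step 8: enter scope (depth=4)
Step 9: declare a=(read e)=75 at depth 4
Step 10: exit scope (depth=3)
Step 11: declare a=(read e)=75 at depth 3
Step 12: declare a=(read a)=75 at depth 3
Step 13: enter scope (depth=4)
Step 14: exit scope (depth=3)
Step 15: exit scope (depth=2)
Visible at query point: e=75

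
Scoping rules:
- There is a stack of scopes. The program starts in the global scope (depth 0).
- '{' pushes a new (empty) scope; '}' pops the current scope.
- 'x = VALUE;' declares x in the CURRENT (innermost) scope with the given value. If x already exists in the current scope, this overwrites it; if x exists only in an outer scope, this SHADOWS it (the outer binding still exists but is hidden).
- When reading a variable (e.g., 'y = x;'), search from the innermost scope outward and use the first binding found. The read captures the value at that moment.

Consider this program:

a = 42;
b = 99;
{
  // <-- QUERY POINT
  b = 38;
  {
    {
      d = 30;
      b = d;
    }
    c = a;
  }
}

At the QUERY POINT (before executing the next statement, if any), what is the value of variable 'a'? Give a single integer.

Answer: 42

Derivation:
Step 1: declare a=42 at depth 0
Step 2: declare b=99 at depth 0
Step 3: enter scope (depth=1)
Visible at query point: a=42 b=99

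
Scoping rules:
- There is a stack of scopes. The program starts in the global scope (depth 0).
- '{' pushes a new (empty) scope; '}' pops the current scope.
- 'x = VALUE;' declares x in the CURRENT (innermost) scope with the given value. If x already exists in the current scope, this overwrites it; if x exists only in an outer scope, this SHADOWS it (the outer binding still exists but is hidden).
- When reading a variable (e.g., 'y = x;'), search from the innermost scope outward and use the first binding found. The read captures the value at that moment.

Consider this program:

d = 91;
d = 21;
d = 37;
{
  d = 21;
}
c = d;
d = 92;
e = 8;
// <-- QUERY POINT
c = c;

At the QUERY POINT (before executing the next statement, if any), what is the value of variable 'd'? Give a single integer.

Step 1: declare d=91 at depth 0
Step 2: declare d=21 at depth 0
Step 3: declare d=37 at depth 0
Step 4: enter scope (depth=1)
Step 5: declare d=21 at depth 1
Step 6: exit scope (depth=0)
Step 7: declare c=(read d)=37 at depth 0
Step 8: declare d=92 at depth 0
Step 9: declare e=8 at depth 0
Visible at query point: c=37 d=92 e=8

Answer: 92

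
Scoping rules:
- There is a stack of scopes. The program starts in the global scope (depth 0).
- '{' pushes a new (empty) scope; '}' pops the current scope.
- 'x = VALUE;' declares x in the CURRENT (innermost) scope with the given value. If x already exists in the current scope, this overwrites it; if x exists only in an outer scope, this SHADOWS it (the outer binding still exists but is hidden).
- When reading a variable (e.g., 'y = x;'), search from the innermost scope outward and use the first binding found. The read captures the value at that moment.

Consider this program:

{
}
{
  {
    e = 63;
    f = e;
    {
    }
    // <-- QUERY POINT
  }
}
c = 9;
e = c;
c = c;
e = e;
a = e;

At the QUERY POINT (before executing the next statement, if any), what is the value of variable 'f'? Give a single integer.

Answer: 63

Derivation:
Step 1: enter scope (depth=1)
Step 2: exit scope (depth=0)
Step 3: enter scope (depth=1)
Step 4: enter scope (depth=2)
Step 5: declare e=63 at depth 2
Step 6: declare f=(read e)=63 at depth 2
Step 7: enter scope (depth=3)
Step 8: exit scope (depth=2)
Visible at query point: e=63 f=63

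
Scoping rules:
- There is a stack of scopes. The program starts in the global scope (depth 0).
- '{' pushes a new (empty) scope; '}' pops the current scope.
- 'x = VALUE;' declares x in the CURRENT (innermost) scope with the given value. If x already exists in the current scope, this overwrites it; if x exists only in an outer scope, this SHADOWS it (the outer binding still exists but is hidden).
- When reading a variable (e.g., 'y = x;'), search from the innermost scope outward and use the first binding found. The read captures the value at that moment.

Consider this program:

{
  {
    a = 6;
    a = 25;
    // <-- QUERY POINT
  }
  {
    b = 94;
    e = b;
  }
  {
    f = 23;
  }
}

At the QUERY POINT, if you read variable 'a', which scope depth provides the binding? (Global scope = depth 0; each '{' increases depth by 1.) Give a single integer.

Answer: 2

Derivation:
Step 1: enter scope (depth=1)
Step 2: enter scope (depth=2)
Step 3: declare a=6 at depth 2
Step 4: declare a=25 at depth 2
Visible at query point: a=25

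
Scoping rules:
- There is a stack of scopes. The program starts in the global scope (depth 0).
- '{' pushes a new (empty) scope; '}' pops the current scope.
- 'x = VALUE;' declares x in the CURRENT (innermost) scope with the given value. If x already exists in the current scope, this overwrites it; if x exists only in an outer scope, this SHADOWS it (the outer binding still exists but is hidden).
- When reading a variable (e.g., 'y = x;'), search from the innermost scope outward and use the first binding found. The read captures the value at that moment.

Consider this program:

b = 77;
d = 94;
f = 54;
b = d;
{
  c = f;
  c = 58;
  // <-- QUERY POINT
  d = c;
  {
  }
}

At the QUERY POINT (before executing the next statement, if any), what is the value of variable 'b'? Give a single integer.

Step 1: declare b=77 at depth 0
Step 2: declare d=94 at depth 0
Step 3: declare f=54 at depth 0
Step 4: declare b=(read d)=94 at depth 0
Step 5: enter scope (depth=1)
Step 6: declare c=(read f)=54 at depth 1
Step 7: declare c=58 at depth 1
Visible at query point: b=94 c=58 d=94 f=54

Answer: 94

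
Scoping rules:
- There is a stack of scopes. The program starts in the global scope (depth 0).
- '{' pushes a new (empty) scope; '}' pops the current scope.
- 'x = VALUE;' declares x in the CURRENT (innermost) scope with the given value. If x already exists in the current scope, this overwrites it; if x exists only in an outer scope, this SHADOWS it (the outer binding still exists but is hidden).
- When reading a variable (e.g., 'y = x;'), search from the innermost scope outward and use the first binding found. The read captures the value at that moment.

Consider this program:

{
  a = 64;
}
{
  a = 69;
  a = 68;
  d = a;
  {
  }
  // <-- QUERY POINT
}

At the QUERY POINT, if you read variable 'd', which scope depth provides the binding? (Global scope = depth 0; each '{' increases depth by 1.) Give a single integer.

Step 1: enter scope (depth=1)
Step 2: declare a=64 at depth 1
Step 3: exit scope (depth=0)
Step 4: enter scope (depth=1)
Step 5: declare a=69 at depth 1
Step 6: declare a=68 at depth 1
Step 7: declare d=(read a)=68 at depth 1
Step 8: enter scope (depth=2)
Step 9: exit scope (depth=1)
Visible at query point: a=68 d=68

Answer: 1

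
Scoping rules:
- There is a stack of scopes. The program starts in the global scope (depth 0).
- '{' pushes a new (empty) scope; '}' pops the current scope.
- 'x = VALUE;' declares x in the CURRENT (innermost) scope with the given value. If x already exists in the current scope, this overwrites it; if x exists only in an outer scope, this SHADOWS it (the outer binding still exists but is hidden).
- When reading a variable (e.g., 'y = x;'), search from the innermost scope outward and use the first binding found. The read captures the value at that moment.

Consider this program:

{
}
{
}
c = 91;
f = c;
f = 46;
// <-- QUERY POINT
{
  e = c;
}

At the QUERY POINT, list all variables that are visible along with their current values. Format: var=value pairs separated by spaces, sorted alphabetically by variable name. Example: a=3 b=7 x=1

Answer: c=91 f=46

Derivation:
Step 1: enter scope (depth=1)
Step 2: exit scope (depth=0)
Step 3: enter scope (depth=1)
Step 4: exit scope (depth=0)
Step 5: declare c=91 at depth 0
Step 6: declare f=(read c)=91 at depth 0
Step 7: declare f=46 at depth 0
Visible at query point: c=91 f=46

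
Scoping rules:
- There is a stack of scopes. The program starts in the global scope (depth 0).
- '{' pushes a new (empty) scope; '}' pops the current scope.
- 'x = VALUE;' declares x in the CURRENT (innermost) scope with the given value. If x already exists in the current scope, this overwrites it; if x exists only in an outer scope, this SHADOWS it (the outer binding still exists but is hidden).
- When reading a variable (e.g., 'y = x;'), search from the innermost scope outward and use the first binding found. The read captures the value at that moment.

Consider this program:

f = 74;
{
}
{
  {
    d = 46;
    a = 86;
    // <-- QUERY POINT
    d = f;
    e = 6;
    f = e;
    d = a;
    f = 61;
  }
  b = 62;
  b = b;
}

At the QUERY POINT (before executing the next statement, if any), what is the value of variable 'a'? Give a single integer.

Step 1: declare f=74 at depth 0
Step 2: enter scope (depth=1)
Step 3: exit scope (depth=0)
Step 4: enter scope (depth=1)
Step 5: enter scope (depth=2)
Step 6: declare d=46 at depth 2
Step 7: declare a=86 at depth 2
Visible at query point: a=86 d=46 f=74

Answer: 86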